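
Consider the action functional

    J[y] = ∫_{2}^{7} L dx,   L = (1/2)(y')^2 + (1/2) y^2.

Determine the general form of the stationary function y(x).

The Lagrangian is L = (1/2)(y')^2 + (1/2) y^2.
∂L/∂y = y.
∂L/∂y' = y'.
The Euler-Lagrange equation d/dx(∂L/∂y') − ∂L/∂y = 0 becomes:
    y'' - y = 0
General solution: y(x) = A e^x + B e^(-x), where A and B are arbitrary constants fixed by the endpoint conditions.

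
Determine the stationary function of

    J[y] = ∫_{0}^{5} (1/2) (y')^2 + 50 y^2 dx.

The Lagrangian is L = (1/2) (y')^2 + 50 y^2.
Compute ∂L/∂y = 100y, ∂L/∂y' = y'.
The Euler-Lagrange equation d/dx(∂L/∂y') − ∂L/∂y = 0 reduces to
    y'' − 100 y = 0.
Its general solution is
    y(x) = A e^(10x) + B e^(−10x),
with A, B fixed by the endpoint conditions.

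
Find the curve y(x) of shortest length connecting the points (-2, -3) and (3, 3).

Arc-length functional: J[y] = ∫ sqrt(1 + (y')^2) dx.
Lagrangian L = sqrt(1 + (y')^2) has no explicit y dependence, so ∂L/∂y = 0 and the Euler-Lagrange equation gives
    d/dx( y' / sqrt(1 + (y')^2) ) = 0  ⇒  y' / sqrt(1 + (y')^2) = const.
Hence y' is constant, so y(x) is affine.
Fitting the endpoints (-2, -3) and (3, 3):
    slope m = (3 − (-3)) / (3 − (-2)) = 6/5,
    intercept c = (-3) − m·(-2) = -3/5.
Extremal: y(x) = (6/5) x - 3/5.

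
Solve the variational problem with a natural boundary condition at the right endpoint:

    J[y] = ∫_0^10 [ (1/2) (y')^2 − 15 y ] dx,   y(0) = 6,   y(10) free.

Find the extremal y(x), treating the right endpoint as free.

The Lagrangian L = (1/2) (y')^2 − 15 y gives
    ∂L/∂y = −15,   ∂L/∂y' = y'.
Euler-Lagrange: d/dx(y') − (−15) = 0, i.e. y'' + 15 = 0, so
    y(x) = −(15/2) x^2 + C1 x + C2.
Fixed left endpoint y(0) = 6 ⇒ C2 = 6.
The right endpoint x = 10 is free, so the natural (transversality) condition is ∂L/∂y' |_{x=10} = 0, i.e. y'(10) = 0.
Compute y'(x) = −15 x + C1, so y'(10) = −150 + C1 = 0 ⇒ C1 = 150.
Therefore the extremal is
    y(x) = −(15/2) x^2 + 150 x + 6.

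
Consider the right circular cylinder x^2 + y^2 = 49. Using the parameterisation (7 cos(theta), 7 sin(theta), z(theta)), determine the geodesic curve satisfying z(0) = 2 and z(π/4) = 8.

Parameterise the cylinder of radius R = 7 as
    r(θ) = (7 cos θ, 7 sin θ, z(θ)).
The arc-length element is
    ds = sqrt(49 + (dz/dθ)^2) dθ,
so the Lagrangian is L = sqrt(49 + z'^2).
L depends on z' only, not on z or θ, so ∂L/∂z = 0 and
    ∂L/∂z' = z' / sqrt(49 + z'^2).
The Euler-Lagrange equation gives
    d/dθ( z' / sqrt(49 + z'^2) ) = 0,
so z' is constant. Integrating once:
    z(θ) = a θ + b,
a helix on the cylinder (a straight line when the cylinder is unrolled). The constants a, b are determined by the endpoint conditions.
With endpoint conditions z(0) = 2 and z(π/4) = 8: from z(0) = b we get b = 2, and a·π/4 + 2 = 8 gives a = 24/π, so
    z(θ) = (24/π) θ + 2.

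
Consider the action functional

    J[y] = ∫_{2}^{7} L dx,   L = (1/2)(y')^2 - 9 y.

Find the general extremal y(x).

The Lagrangian is L = (1/2)(y')^2 - 9 y.
∂L/∂y = -9.
∂L/∂y' = y'.
The Euler-Lagrange equation d/dx(∂L/∂y') − ∂L/∂y = 0 becomes:
    y'' + 9 = 0
General solution: y(x) = -(9/2) x^2 + A x + B, where A and B are arbitrary constants fixed by the endpoint conditions.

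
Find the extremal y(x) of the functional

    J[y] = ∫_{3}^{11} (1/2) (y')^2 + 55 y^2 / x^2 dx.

The Lagrangian is L = (1/2) (y')^2 + 55 y^2 / x^2.
Compute ∂L/∂y = 110y/x^2, ∂L/∂y' = y'.
The Euler-Lagrange equation d/dx(∂L/∂y') − ∂L/∂y = 0 reduces to
    y'' − 110/x^2 · y = 0  (x > 0).
Its general solution is
    y(x) = A x^11 + B x^(-10),
with A, B fixed by the endpoint conditions.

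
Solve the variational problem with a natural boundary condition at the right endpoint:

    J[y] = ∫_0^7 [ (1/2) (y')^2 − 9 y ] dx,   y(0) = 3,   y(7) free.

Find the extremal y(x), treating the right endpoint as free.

The Lagrangian L = (1/2) (y')^2 − 9 y gives
    ∂L/∂y = −9,   ∂L/∂y' = y'.
Euler-Lagrange: d/dx(y') − (−9) = 0, i.e. y'' + 9 = 0, so
    y(x) = −(9/2) x^2 + C1 x + C2.
Fixed left endpoint y(0) = 3 ⇒ C2 = 3.
The right endpoint x = 7 is free, so the natural (transversality) condition is ∂L/∂y' |_{x=7} = 0, i.e. y'(7) = 0.
Compute y'(x) = −9 x + C1, so y'(7) = −63 + C1 = 0 ⇒ C1 = 63.
Therefore the extremal is
    y(x) = −(9/2) x^2 + 63 x + 3.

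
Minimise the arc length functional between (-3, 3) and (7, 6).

Arc-length functional: J[y] = ∫ sqrt(1 + (y')^2) dx.
Lagrangian L = sqrt(1 + (y')^2) has no explicit y dependence, so ∂L/∂y = 0 and the Euler-Lagrange equation gives
    d/dx( y' / sqrt(1 + (y')^2) ) = 0  ⇒  y' / sqrt(1 + (y')^2) = const.
Hence y' is constant, so y(x) is affine.
Fitting the endpoints (-3, 3) and (7, 6):
    slope m = (6 − 3) / (7 − (-3)) = 3/10,
    intercept c = 3 − m·(-3) = 39/10.
Extremal: y(x) = (3/10) x + 39/10.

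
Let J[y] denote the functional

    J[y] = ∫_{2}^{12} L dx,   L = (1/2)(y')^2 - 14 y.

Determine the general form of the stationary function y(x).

The Lagrangian is L = (1/2)(y')^2 - 14 y.
∂L/∂y = -14.
∂L/∂y' = y'.
The Euler-Lagrange equation d/dx(∂L/∂y') − ∂L/∂y = 0 becomes:
    y'' + 14 = 0
General solution: y(x) = -7 x^2 + A x + B, where A and B are arbitrary constants fixed by the endpoint conditions.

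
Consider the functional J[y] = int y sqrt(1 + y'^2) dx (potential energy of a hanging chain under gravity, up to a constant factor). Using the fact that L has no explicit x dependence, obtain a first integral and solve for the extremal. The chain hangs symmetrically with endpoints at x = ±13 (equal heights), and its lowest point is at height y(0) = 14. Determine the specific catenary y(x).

The Lagrangian L(y, y') = y sqrt(1 + y'^2) has no explicit x dependence, so the Beltrami identity applies:
    L − y' ∂L/∂y' = C.
Compute ∂L/∂y' = y · y' / sqrt(1 + y'^2). Then
    L − y' ∂L/∂y'
    = y sqrt(1 + y'^2) − y · y'^2 / sqrt(1 + y'^2)
    = y (1 + y'^2 − y'^2) / sqrt(1 + y'^2)
    = y / sqrt(1 + y'^2) = C.
Squaring gives y^2 = C^2 (1 + y'^2), i.e.
    y'^2 = y^2 / C^2 − 1.
Separating variables,
    dy / sqrt(y^2 − C^2) = dx / C,
and integrating gives arccosh(y / C) = (x − a)/C, so
    y(x) = C cosh((x − a)/C),
the catenary. The constants C and a are fixed by the two endpoint conditions (and, for the hanging-chain problem, the length constraint selects C).
Now fit the given data. The endpoints x = ±13 are symmetric at equal height, so the catenary is even about its minimum: a = 0 and y(x) = C cosh(x/C). The lowest point is y(0) = C cosh(0) = C, and we are told y(0) = 14, so C = 14. Therefore
    y(x) = 14 cosh(x/14),
and at the endpoints
    y(±13) = 14 cosh(13/14).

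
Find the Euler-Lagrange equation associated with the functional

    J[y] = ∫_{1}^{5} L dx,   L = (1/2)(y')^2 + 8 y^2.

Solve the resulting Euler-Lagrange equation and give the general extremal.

The Lagrangian is L = (1/2)(y')^2 + 8 y^2.
∂L/∂y = 16y.
∂L/∂y' = y'.
The Euler-Lagrange equation d/dx(∂L/∂y') − ∂L/∂y = 0 becomes:
    y'' - 16 y = 0
General solution: y(x) = A e^(4x) + B e^(-4x), where A and B are arbitrary constants fixed by the endpoint conditions.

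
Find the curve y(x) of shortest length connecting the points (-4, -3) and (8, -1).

Arc-length functional: J[y] = ∫ sqrt(1 + (y')^2) dx.
Lagrangian L = sqrt(1 + (y')^2) has no explicit y dependence, so ∂L/∂y = 0 and the Euler-Lagrange equation gives
    d/dx( y' / sqrt(1 + (y')^2) ) = 0  ⇒  y' / sqrt(1 + (y')^2) = const.
Hence y' is constant, so y(x) is affine.
Fitting the endpoints (-4, -3) and (8, -1):
    slope m = ((-1) − (-3)) / (8 − (-4)) = 1/6,
    intercept c = (-3) − m·(-4) = -7/3.
Extremal: y(x) = (1/6) x - 7/3.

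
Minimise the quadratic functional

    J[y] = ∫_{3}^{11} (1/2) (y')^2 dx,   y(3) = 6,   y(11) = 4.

The Lagrangian is L = (1/2) (y')^2.
Compute ∂L/∂y = 0, ∂L/∂y' = y'.
The Euler-Lagrange equation d/dx(∂L/∂y') − ∂L/∂y = 0 reduces to
    y'' = 0.
Its general solution is
    y(x) = A x + B,
with A, B fixed by the endpoint conditions.
Applying the endpoint conditions y(3) = 6 and y(11) = 4: solve A·3 + B = 6 and A·11 + B = 4. Subtracting gives A(11 − 3) = 4 − 6, so A = -1/4, and B = 6 − A·3 = 27/4. Therefore
    y(x) = (-1/4) x + 27/4.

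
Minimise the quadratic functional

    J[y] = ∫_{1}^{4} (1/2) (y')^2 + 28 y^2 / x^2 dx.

The Lagrangian is L = (1/2) (y')^2 + 28 y^2 / x^2.
Compute ∂L/∂y = 56y/x^2, ∂L/∂y' = y'.
The Euler-Lagrange equation d/dx(∂L/∂y') − ∂L/∂y = 0 reduces to
    y'' − 56/x^2 · y = 0  (x > 0).
Its general solution is
    y(x) = A x^8 + B x^(-7),
with A, B fixed by the endpoint conditions.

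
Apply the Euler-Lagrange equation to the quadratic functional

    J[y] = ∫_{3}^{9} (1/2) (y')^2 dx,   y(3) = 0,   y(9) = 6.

The Lagrangian is L = (1/2) (y')^2.
Compute ∂L/∂y = 0, ∂L/∂y' = y'.
The Euler-Lagrange equation d/dx(∂L/∂y') − ∂L/∂y = 0 reduces to
    y'' = 0.
Its general solution is
    y(x) = A x + B,
with A, B fixed by the endpoint conditions.
Applying the endpoint conditions y(3) = 0 and y(9) = 6: solve A·3 + B = 0 and A·9 + B = 6. Subtracting gives A(9 − 3) = 6 − 0, so A = 1, and B = 0 − A·3 = -3. Therefore
    y(x) = x - 3.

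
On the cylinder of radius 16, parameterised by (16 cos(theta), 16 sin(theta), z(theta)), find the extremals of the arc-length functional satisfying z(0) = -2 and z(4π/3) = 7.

Parameterise the cylinder of radius R = 16 as
    r(θ) = (16 cos θ, 16 sin θ, z(θ)).
The arc-length element is
    ds = sqrt(256 + (dz/dθ)^2) dθ,
so the Lagrangian is L = sqrt(256 + z'^2).
L depends on z' only, not on z or θ, so ∂L/∂z = 0 and
    ∂L/∂z' = z' / sqrt(256 + z'^2).
The Euler-Lagrange equation gives
    d/dθ( z' / sqrt(256 + z'^2) ) = 0,
so z' is constant. Integrating once:
    z(θ) = a θ + b,
a helix on the cylinder (a straight line when the cylinder is unrolled). The constants a, b are determined by the endpoint conditions.
With endpoint conditions z(0) = -2 and z(4π/3) = 7: from z(0) = b we get b = -2, and a·4π/3 + -2 = 7 gives a = 27/(4π), so
    z(θ) = (27/(4π)) θ − 2.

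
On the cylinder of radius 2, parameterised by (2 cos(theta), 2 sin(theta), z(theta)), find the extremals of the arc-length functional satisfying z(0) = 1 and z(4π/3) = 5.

Parameterise the cylinder of radius R = 2 as
    r(θ) = (2 cos θ, 2 sin θ, z(θ)).
The arc-length element is
    ds = sqrt(4 + (dz/dθ)^2) dθ,
so the Lagrangian is L = sqrt(4 + z'^2).
L depends on z' only, not on z or θ, so ∂L/∂z = 0 and
    ∂L/∂z' = z' / sqrt(4 + z'^2).
The Euler-Lagrange equation gives
    d/dθ( z' / sqrt(4 + z'^2) ) = 0,
so z' is constant. Integrating once:
    z(θ) = a θ + b,
a helix on the cylinder (a straight line when the cylinder is unrolled). The constants a, b are determined by the endpoint conditions.
With endpoint conditions z(0) = 1 and z(4π/3) = 5: from z(0) = b we get b = 1, and a·4π/3 + 1 = 5 gives a = 3/π, so
    z(θ) = (3/π) θ + 1.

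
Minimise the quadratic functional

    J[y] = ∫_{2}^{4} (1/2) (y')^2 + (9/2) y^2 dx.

The Lagrangian is L = (1/2) (y')^2 + (9/2) y^2.
Compute ∂L/∂y = 9y, ∂L/∂y' = y'.
The Euler-Lagrange equation d/dx(∂L/∂y') − ∂L/∂y = 0 reduces to
    y'' − 9 y = 0.
Its general solution is
    y(x) = A e^(3x) + B e^(−3x),
with A, B fixed by the endpoint conditions.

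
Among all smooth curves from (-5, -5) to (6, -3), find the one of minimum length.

Arc-length functional: J[y] = ∫ sqrt(1 + (y')^2) dx.
Lagrangian L = sqrt(1 + (y')^2) has no explicit y dependence, so ∂L/∂y = 0 and the Euler-Lagrange equation gives
    d/dx( y' / sqrt(1 + (y')^2) ) = 0  ⇒  y' / sqrt(1 + (y')^2) = const.
Hence y' is constant, so y(x) is affine.
Fitting the endpoints (-5, -5) and (6, -3):
    slope m = ((-3) − (-5)) / (6 − (-5)) = 2/11,
    intercept c = (-5) − m·(-5) = -45/11.
Extremal: y(x) = (2/11) x - 45/11.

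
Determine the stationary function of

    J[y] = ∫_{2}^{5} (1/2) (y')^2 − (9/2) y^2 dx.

The Lagrangian is L = (1/2) (y')^2 − (9/2) y^2.
Compute ∂L/∂y = -9y, ∂L/∂y' = y'.
The Euler-Lagrange equation d/dx(∂L/∂y') − ∂L/∂y = 0 reduces to
    y'' + 9 y = 0.
Its general solution is
    y(x) = A sin(3x) + B cos(3x),
with A, B fixed by the endpoint conditions.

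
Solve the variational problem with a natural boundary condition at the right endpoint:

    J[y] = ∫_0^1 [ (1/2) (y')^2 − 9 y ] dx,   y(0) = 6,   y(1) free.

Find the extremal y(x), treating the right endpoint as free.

The Lagrangian L = (1/2) (y')^2 − 9 y gives
    ∂L/∂y = −9,   ∂L/∂y' = y'.
Euler-Lagrange: d/dx(y') − (−9) = 0, i.e. y'' + 9 = 0, so
    y(x) = −(9/2) x^2 + C1 x + C2.
Fixed left endpoint y(0) = 6 ⇒ C2 = 6.
The right endpoint x = 1 is free, so the natural (transversality) condition is ∂L/∂y' |_{x=1} = 0, i.e. y'(1) = 0.
Compute y'(x) = −9 x + C1, so y'(1) = −9 + C1 = 0 ⇒ C1 = 9.
Therefore the extremal is
    y(x) = −(9/2) x^2 + 9 x + 6.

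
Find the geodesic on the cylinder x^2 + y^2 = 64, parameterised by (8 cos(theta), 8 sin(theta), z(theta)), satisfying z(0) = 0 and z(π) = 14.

Parameterise the cylinder of radius R = 8 as
    r(θ) = (8 cos θ, 8 sin θ, z(θ)).
The arc-length element is
    ds = sqrt(64 + (dz/dθ)^2) dθ,
so the Lagrangian is L = sqrt(64 + z'^2).
L depends on z' only, not on z or θ, so ∂L/∂z = 0 and
    ∂L/∂z' = z' / sqrt(64 + z'^2).
The Euler-Lagrange equation gives
    d/dθ( z' / sqrt(64 + z'^2) ) = 0,
so z' is constant. Integrating once:
    z(θ) = a θ + b,
a helix on the cylinder (a straight line when the cylinder is unrolled). The constants a, b are determined by the endpoint conditions.
With endpoint conditions z(0) = 0 and z(π) = 14: from z(0) = b we get b = 0, and a·π + 0 = 14 gives a = 14/π, so
    z(θ) = (14/π) θ.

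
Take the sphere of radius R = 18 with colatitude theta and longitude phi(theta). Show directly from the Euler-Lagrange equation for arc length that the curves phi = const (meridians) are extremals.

On the sphere of radius R = 18 with spherical coordinates (θ, φ), the induced metric is
    ds^2 = 324(dθ^2 + sin^2(θ) dφ^2).
Using θ as the parameter, the arc-length functional becomes
    J[φ] = ∫ 18 sqrt(1 + sin^2(θ) (dφ/dθ)^2) dθ.
So L = 18 sqrt(1 + sin^2(θ) φ'^2). Compute
    ∂L/∂φ = 0  (L has no explicit φ dependence),
    ∂L/∂φ' = 18 sin^2(θ) φ' / sqrt(1 + sin^2(θ) φ'^2).
For the candidate φ(θ) = c (constant), φ' = 0, so ∂L/∂φ' evaluated along the candidate vanishes, and ∂L/∂φ is identically zero. Hence
    d/dθ(∂L/∂φ') − ∂L/∂φ = 0
is satisfied. Therefore meridians φ = const are extremals of arc length — they are geodesics on the sphere.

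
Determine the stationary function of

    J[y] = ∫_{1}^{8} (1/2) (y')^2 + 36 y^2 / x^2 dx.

The Lagrangian is L = (1/2) (y')^2 + 36 y^2 / x^2.
Compute ∂L/∂y = 72y/x^2, ∂L/∂y' = y'.
The Euler-Lagrange equation d/dx(∂L/∂y') − ∂L/∂y = 0 reduces to
    y'' − 72/x^2 · y = 0  (x > 0).
Its general solution is
    y(x) = A x^9 + B x^(-8),
with A, B fixed by the endpoint conditions.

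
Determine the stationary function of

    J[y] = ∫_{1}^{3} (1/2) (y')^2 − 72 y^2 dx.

The Lagrangian is L = (1/2) (y')^2 − 72 y^2.
Compute ∂L/∂y = -144y, ∂L/∂y' = y'.
The Euler-Lagrange equation d/dx(∂L/∂y') − ∂L/∂y = 0 reduces to
    y'' + 144 y = 0.
Its general solution is
    y(x) = A sin(12x) + B cos(12x),
with A, B fixed by the endpoint conditions.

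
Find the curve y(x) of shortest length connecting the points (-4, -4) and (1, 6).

Arc-length functional: J[y] = ∫ sqrt(1 + (y')^2) dx.
Lagrangian L = sqrt(1 + (y')^2) has no explicit y dependence, so ∂L/∂y = 0 and the Euler-Lagrange equation gives
    d/dx( y' / sqrt(1 + (y')^2) ) = 0  ⇒  y' / sqrt(1 + (y')^2) = const.
Hence y' is constant, so y(x) is affine.
Fitting the endpoints (-4, -4) and (1, 6):
    slope m = (6 − (-4)) / (1 − (-4)) = 2,
    intercept c = (-4) − m·(-4) = 4.
Extremal: y(x) = 2 x + 4.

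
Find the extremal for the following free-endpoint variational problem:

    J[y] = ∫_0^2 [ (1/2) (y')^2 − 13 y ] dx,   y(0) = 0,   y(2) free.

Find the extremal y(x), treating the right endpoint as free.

The Lagrangian L = (1/2) (y')^2 − 13 y gives
    ∂L/∂y = −13,   ∂L/∂y' = y'.
Euler-Lagrange: d/dx(y') − (−13) = 0, i.e. y'' + 13 = 0, so
    y(x) = −(13/2) x^2 + C1 x + C2.
Fixed left endpoint y(0) = 0 ⇒ C2 = 0.
The right endpoint x = 2 is free, so the natural (transversality) condition is ∂L/∂y' |_{x=2} = 0, i.e. y'(2) = 0.
Compute y'(x) = −13 x + C1, so y'(2) = −26 + C1 = 0 ⇒ C1 = 26.
Therefore the extremal is
    y(x) = −(13/2) x^2 + 26 x.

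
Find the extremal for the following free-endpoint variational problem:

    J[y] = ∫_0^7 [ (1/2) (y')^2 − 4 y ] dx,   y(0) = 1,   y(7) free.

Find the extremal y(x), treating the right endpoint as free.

The Lagrangian L = (1/2) (y')^2 − 4 y gives
    ∂L/∂y = −4,   ∂L/∂y' = y'.
Euler-Lagrange: d/dx(y') − (−4) = 0, i.e. y'' + 4 = 0, so
    y(x) = −(4/2) x^2 + C1 x + C2.
Fixed left endpoint y(0) = 1 ⇒ C2 = 1.
The right endpoint x = 7 is free, so the natural (transversality) condition is ∂L/∂y' |_{x=7} = 0, i.e. y'(7) = 0.
Compute y'(x) = −4 x + C1, so y'(7) = −28 + C1 = 0 ⇒ C1 = 28.
Therefore the extremal is
    y(x) = −2 x^2 + 28 x + 1.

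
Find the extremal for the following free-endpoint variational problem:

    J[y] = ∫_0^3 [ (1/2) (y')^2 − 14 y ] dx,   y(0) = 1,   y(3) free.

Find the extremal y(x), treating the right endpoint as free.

The Lagrangian L = (1/2) (y')^2 − 14 y gives
    ∂L/∂y = −14,   ∂L/∂y' = y'.
Euler-Lagrange: d/dx(y') − (−14) = 0, i.e. y'' + 14 = 0, so
    y(x) = −(14/2) x^2 + C1 x + C2.
Fixed left endpoint y(0) = 1 ⇒ C2 = 1.
The right endpoint x = 3 is free, so the natural (transversality) condition is ∂L/∂y' |_{x=3} = 0, i.e. y'(3) = 0.
Compute y'(x) = −14 x + C1, so y'(3) = −42 + C1 = 0 ⇒ C1 = 42.
Therefore the extremal is
    y(x) = −7 x^2 + 42 x + 1.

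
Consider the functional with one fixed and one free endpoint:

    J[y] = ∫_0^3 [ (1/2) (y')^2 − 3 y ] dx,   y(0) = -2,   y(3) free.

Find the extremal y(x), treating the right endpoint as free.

The Lagrangian L = (1/2) (y')^2 − 3 y gives
    ∂L/∂y = −3,   ∂L/∂y' = y'.
Euler-Lagrange: d/dx(y') − (−3) = 0, i.e. y'' + 3 = 0, so
    y(x) = −(3/2) x^2 + C1 x + C2.
Fixed left endpoint y(0) = -2 ⇒ C2 = -2.
The right endpoint x = 3 is free, so the natural (transversality) condition is ∂L/∂y' |_{x=3} = 0, i.e. y'(3) = 0.
Compute y'(x) = −3 x + C1, so y'(3) = −9 + C1 = 0 ⇒ C1 = 9.
Therefore the extremal is
    y(x) = −(3/2) x^2 + 9 x − 2.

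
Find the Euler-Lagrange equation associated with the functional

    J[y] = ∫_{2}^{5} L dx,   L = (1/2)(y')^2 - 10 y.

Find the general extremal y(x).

The Lagrangian is L = (1/2)(y')^2 - 10 y.
∂L/∂y = -10.
∂L/∂y' = y'.
The Euler-Lagrange equation d/dx(∂L/∂y') − ∂L/∂y = 0 becomes:
    y'' + 10 = 0
General solution: y(x) = -5 x^2 + A x + B, where A and B are arbitrary constants fixed by the endpoint conditions.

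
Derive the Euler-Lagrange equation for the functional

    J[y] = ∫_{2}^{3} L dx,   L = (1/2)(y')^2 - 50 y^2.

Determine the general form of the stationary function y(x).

The Lagrangian is L = (1/2)(y')^2 - 50 y^2.
∂L/∂y = -100y.
∂L/∂y' = y'.
The Euler-Lagrange equation d/dx(∂L/∂y') − ∂L/∂y = 0 becomes:
    y'' + 100 y = 0
General solution: y(x) = A sin(10x) + B cos(10x), where A and B are arbitrary constants fixed by the endpoint conditions.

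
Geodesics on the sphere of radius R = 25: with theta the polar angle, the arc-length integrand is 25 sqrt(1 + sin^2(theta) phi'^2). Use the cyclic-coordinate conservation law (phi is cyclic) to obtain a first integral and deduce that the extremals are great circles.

On the sphere of radius R = 25 with spherical coordinates (θ, φ), the induced metric is
    ds^2 = 625(dθ^2 + sin^2(θ) dφ^2).
Parameterise by θ; the arc-length functional is
    J[φ] = ∫ 25 sqrt(1 + sin^2(θ) (dφ/dθ)^2) dθ,
so L = 25 sqrt(1 + sin^2(θ) φ'^2). Compute
    ∂L/∂φ = 0  (L has no explicit φ dependence),
    ∂L/∂φ' = 25 sin^2(θ) φ' / sqrt(1 + sin^2(θ) φ'^2).
Since ∂L/∂φ = 0, the Euler-Lagrange equation
    d/dθ(∂L/∂φ') − ∂L/∂φ = 0
reduces to d/dθ(∂L/∂φ') = 0, i.e. the momentum conjugate to φ is conserved:
    25 sin^2(θ) φ' / sqrt(1 + sin^2(θ) φ'^2) = C.
The overall factor of 25 is constant, so dividing through gives Clairaut's relation sin^2(θ) φ' / sqrt(1 + sin^2(θ) φ'^2) = C' (with C' = C/25). Solving for φ' and integrating gives the great-circle family
    cot(θ) = A cos(φ − φ_0),
i.e. the intersection of the sphere with a plane through the origin. The two constants A and φ_0 (equivalently C and one phase) are fixed by the two endpoint conditions.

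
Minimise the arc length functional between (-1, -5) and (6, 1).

Arc-length functional: J[y] = ∫ sqrt(1 + (y')^2) dx.
Lagrangian L = sqrt(1 + (y')^2) has no explicit y dependence, so ∂L/∂y = 0 and the Euler-Lagrange equation gives
    d/dx( y' / sqrt(1 + (y')^2) ) = 0  ⇒  y' / sqrt(1 + (y')^2) = const.
Hence y' is constant, so y(x) is affine.
Fitting the endpoints (-1, -5) and (6, 1):
    slope m = (1 − (-5)) / (6 − (-1)) = 6/7,
    intercept c = (-5) − m·(-1) = -29/7.
Extremal: y(x) = (6/7) x - 29/7.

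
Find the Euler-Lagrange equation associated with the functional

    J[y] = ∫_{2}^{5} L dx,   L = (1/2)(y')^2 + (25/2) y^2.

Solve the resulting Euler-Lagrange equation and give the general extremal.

The Lagrangian is L = (1/2)(y')^2 + (25/2) y^2.
∂L/∂y = 25y.
∂L/∂y' = y'.
The Euler-Lagrange equation d/dx(∂L/∂y') − ∂L/∂y = 0 becomes:
    y'' - 25 y = 0
General solution: y(x) = A e^(5x) + B e^(-5x), where A and B are arbitrary constants fixed by the endpoint conditions.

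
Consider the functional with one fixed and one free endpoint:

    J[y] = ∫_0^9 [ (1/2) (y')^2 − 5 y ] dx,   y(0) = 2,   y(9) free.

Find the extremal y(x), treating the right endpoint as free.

The Lagrangian L = (1/2) (y')^2 − 5 y gives
    ∂L/∂y = −5,   ∂L/∂y' = y'.
Euler-Lagrange: d/dx(y') − (−5) = 0, i.e. y'' + 5 = 0, so
    y(x) = −(5/2) x^2 + C1 x + C2.
Fixed left endpoint y(0) = 2 ⇒ C2 = 2.
The right endpoint x = 9 is free, so the natural (transversality) condition is ∂L/∂y' |_{x=9} = 0, i.e. y'(9) = 0.
Compute y'(x) = −5 x + C1, so y'(9) = −45 + C1 = 0 ⇒ C1 = 45.
Therefore the extremal is
    y(x) = −(5/2) x^2 + 45 x + 2.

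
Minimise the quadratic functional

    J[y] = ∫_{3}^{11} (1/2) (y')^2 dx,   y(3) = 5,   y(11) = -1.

The Lagrangian is L = (1/2) (y')^2.
Compute ∂L/∂y = 0, ∂L/∂y' = y'.
The Euler-Lagrange equation d/dx(∂L/∂y') − ∂L/∂y = 0 reduces to
    y'' = 0.
Its general solution is
    y(x) = A x + B,
with A, B fixed by the endpoint conditions.
Applying the endpoint conditions y(3) = 5 and y(11) = -1: solve A·3 + B = 5 and A·11 + B = -1. Subtracting gives A(11 − 3) = -1 − 5, so A = -3/4, and B = 5 − A·3 = 29/4. Therefore
    y(x) = (-3/4) x + 29/4.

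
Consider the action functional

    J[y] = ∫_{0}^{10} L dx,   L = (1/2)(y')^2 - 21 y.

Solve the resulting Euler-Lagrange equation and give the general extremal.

The Lagrangian is L = (1/2)(y')^2 - 21 y.
∂L/∂y = -21.
∂L/∂y' = y'.
The Euler-Lagrange equation d/dx(∂L/∂y') − ∂L/∂y = 0 becomes:
    y'' + 21 = 0
General solution: y(x) = -(21/2) x^2 + A x + B, where A and B are arbitrary constants fixed by the endpoint conditions.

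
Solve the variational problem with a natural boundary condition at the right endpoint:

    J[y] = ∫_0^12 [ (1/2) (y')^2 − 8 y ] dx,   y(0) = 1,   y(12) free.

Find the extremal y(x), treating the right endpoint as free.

The Lagrangian L = (1/2) (y')^2 − 8 y gives
    ∂L/∂y = −8,   ∂L/∂y' = y'.
Euler-Lagrange: d/dx(y') − (−8) = 0, i.e. y'' + 8 = 0, so
    y(x) = −(8/2) x^2 + C1 x + C2.
Fixed left endpoint y(0) = 1 ⇒ C2 = 1.
The right endpoint x = 12 is free, so the natural (transversality) condition is ∂L/∂y' |_{x=12} = 0, i.e. y'(12) = 0.
Compute y'(x) = −8 x + C1, so y'(12) = −96 + C1 = 0 ⇒ C1 = 96.
Therefore the extremal is
    y(x) = −4 x^2 + 96 x + 1.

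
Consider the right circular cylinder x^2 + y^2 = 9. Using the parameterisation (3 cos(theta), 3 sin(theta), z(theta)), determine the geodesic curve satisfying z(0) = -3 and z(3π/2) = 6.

Parameterise the cylinder of radius R = 3 as
    r(θ) = (3 cos θ, 3 sin θ, z(θ)).
The arc-length element is
    ds = sqrt(9 + (dz/dθ)^2) dθ,
so the Lagrangian is L = sqrt(9 + z'^2).
L depends on z' only, not on z or θ, so ∂L/∂z = 0 and
    ∂L/∂z' = z' / sqrt(9 + z'^2).
The Euler-Lagrange equation gives
    d/dθ( z' / sqrt(9 + z'^2) ) = 0,
so z' is constant. Integrating once:
    z(θ) = a θ + b,
a helix on the cylinder (a straight line when the cylinder is unrolled). The constants a, b are determined by the endpoint conditions.
With endpoint conditions z(0) = -3 and z(3π/2) = 6: from z(0) = b we get b = -3, and a·3π/2 + -3 = 6 gives a = 6/π, so
    z(θ) = (6/π) θ − 3.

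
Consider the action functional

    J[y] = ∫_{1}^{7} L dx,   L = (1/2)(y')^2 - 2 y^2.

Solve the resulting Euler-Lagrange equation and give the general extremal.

The Lagrangian is L = (1/2)(y')^2 - 2 y^2.
∂L/∂y = -4y.
∂L/∂y' = y'.
The Euler-Lagrange equation d/dx(∂L/∂y') − ∂L/∂y = 0 becomes:
    y'' + 4 y = 0
General solution: y(x) = A sin(2x) + B cos(2x), where A and B are arbitrary constants fixed by the endpoint conditions.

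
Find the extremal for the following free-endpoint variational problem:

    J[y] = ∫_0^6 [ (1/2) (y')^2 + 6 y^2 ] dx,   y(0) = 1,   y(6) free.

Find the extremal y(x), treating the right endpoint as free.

The Lagrangian L = (1/2) (y')^2 + 6 y^2 gives
    ∂L/∂y = 12 y,   ∂L/∂y' = y'.
Euler-Lagrange: y'' − 12 y = 0.
With k = sqrt(12), the general solution is
    y(x) = A cosh(sqrt(12) x) + B sinh(sqrt(12) x).
Fixed left endpoint y(0) = 1 ⇒ A = 1.
The right endpoint x = 6 is free, so the natural (transversality) condition is ∂L/∂y' |_{x=6} = 0, i.e. y'(6) = 0.
Compute y'(x) = A k sinh(k x) + B k cosh(k x), so
    y'(6) = A k sinh(k·6) + B k cosh(k·6) = 0
    ⇒ B = −A tanh(k·6) = − tanh(sqrt(12)·6).
Therefore the extremal is
    y(x) = cosh(sqrt(12) x) − tanh(sqrt(12)·6) sinh(sqrt(12) x).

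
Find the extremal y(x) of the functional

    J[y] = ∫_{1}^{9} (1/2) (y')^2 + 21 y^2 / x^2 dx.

The Lagrangian is L = (1/2) (y')^2 + 21 y^2 / x^2.
Compute ∂L/∂y = 42y/x^2, ∂L/∂y' = y'.
The Euler-Lagrange equation d/dx(∂L/∂y') − ∂L/∂y = 0 reduces to
    y'' − 42/x^2 · y = 0  (x > 0).
Its general solution is
    y(x) = A x^7 + B x^(-6),
with A, B fixed by the endpoint conditions.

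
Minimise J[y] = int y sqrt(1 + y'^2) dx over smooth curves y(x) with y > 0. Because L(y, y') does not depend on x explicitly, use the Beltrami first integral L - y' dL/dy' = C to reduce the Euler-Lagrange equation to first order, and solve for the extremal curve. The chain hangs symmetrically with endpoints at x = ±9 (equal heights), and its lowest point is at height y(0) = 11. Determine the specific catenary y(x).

The Lagrangian L(y, y') = y sqrt(1 + y'^2) has no explicit x dependence, so the Beltrami identity applies:
    L − y' ∂L/∂y' = C.
Compute ∂L/∂y' = y · y' / sqrt(1 + y'^2). Then
    L − y' ∂L/∂y'
    = y sqrt(1 + y'^2) − y · y'^2 / sqrt(1 + y'^2)
    = y (1 + y'^2 − y'^2) / sqrt(1 + y'^2)
    = y / sqrt(1 + y'^2) = C.
Squaring gives y^2 = C^2 (1 + y'^2), i.e.
    y'^2 = y^2 / C^2 − 1.
Separating variables,
    dy / sqrt(y^2 − C^2) = dx / C,
and integrating gives arccosh(y / C) = (x − a)/C, so
    y(x) = C cosh((x − a)/C),
the catenary. The constants C and a are fixed by the two endpoint conditions (and, for the hanging-chain problem, the length constraint selects C).
Now fit the given data. The endpoints x = ±9 are symmetric at equal height, so the catenary is even about its minimum: a = 0 and y(x) = C cosh(x/C). The lowest point is y(0) = C cosh(0) = C, and we are told y(0) = 11, so C = 11. Therefore
    y(x) = 11 cosh(x/11),
and at the endpoints
    y(±9) = 11 cosh(9/11).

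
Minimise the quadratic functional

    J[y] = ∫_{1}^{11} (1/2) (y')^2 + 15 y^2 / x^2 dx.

The Lagrangian is L = (1/2) (y')^2 + 15 y^2 / x^2.
Compute ∂L/∂y = 30y/x^2, ∂L/∂y' = y'.
The Euler-Lagrange equation d/dx(∂L/∂y') − ∂L/∂y = 0 reduces to
    y'' − 30/x^2 · y = 0  (x > 0).
Its general solution is
    y(x) = A x^6 + B x^(-5),
with A, B fixed by the endpoint conditions.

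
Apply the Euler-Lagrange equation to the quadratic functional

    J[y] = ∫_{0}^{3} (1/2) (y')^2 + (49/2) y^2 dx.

The Lagrangian is L = (1/2) (y')^2 + (49/2) y^2.
Compute ∂L/∂y = 49y, ∂L/∂y' = y'.
The Euler-Lagrange equation d/dx(∂L/∂y') − ∂L/∂y = 0 reduces to
    y'' − 49 y = 0.
Its general solution is
    y(x) = A e^(7x) + B e^(−7x),
with A, B fixed by the endpoint conditions.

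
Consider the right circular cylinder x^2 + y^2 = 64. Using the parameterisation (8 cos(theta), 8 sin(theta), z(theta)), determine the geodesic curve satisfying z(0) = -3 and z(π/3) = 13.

Parameterise the cylinder of radius R = 8 as
    r(θ) = (8 cos θ, 8 sin θ, z(θ)).
The arc-length element is
    ds = sqrt(64 + (dz/dθ)^2) dθ,
so the Lagrangian is L = sqrt(64 + z'^2).
L depends on z' only, not on z or θ, so ∂L/∂z = 0 and
    ∂L/∂z' = z' / sqrt(64 + z'^2).
The Euler-Lagrange equation gives
    d/dθ( z' / sqrt(64 + z'^2) ) = 0,
so z' is constant. Integrating once:
    z(θ) = a θ + b,
a helix on the cylinder (a straight line when the cylinder is unrolled). The constants a, b are determined by the endpoint conditions.
With endpoint conditions z(0) = -3 and z(π/3) = 13: from z(0) = b we get b = -3, and a·π/3 + -3 = 13 gives a = 48/π, so
    z(θ) = (48/π) θ − 3.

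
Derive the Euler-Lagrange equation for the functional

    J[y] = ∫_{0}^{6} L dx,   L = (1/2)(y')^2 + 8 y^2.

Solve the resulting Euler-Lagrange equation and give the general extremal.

The Lagrangian is L = (1/2)(y')^2 + 8 y^2.
∂L/∂y = 16y.
∂L/∂y' = y'.
The Euler-Lagrange equation d/dx(∂L/∂y') − ∂L/∂y = 0 becomes:
    y'' - 16 y = 0
General solution: y(x) = A e^(4x) + B e^(-4x), where A and B are arbitrary constants fixed by the endpoint conditions.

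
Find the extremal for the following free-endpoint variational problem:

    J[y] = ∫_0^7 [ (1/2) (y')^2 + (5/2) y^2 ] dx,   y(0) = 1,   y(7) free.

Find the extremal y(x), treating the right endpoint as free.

The Lagrangian L = (1/2) (y')^2 + (5/2) y^2 gives
    ∂L/∂y = 5 y,   ∂L/∂y' = y'.
Euler-Lagrange: y'' − 5 y = 0.
With k = sqrt(5), the general solution is
    y(x) = A cosh(sqrt(5) x) + B sinh(sqrt(5) x).
Fixed left endpoint y(0) = 1 ⇒ A = 1.
The right endpoint x = 7 is free, so the natural (transversality) condition is ∂L/∂y' |_{x=7} = 0, i.e. y'(7) = 0.
Compute y'(x) = A k sinh(k x) + B k cosh(k x), so
    y'(7) = A k sinh(k·7) + B k cosh(k·7) = 0
    ⇒ B = −A tanh(k·7) = − tanh(sqrt(5)·7).
Therefore the extremal is
    y(x) = cosh(sqrt(5) x) − tanh(sqrt(5)·7) sinh(sqrt(5) x).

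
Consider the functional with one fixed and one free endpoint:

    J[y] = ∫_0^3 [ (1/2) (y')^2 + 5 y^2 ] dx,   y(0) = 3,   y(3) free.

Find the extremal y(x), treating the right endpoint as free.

The Lagrangian L = (1/2) (y')^2 + 5 y^2 gives
    ∂L/∂y = 10 y,   ∂L/∂y' = y'.
Euler-Lagrange: y'' − 10 y = 0.
With k = sqrt(10), the general solution is
    y(x) = A cosh(sqrt(10) x) + B sinh(sqrt(10) x).
Fixed left endpoint y(0) = 3 ⇒ A = 3.
The right endpoint x = 3 is free, so the natural (transversality) condition is ∂L/∂y' |_{x=3} = 0, i.e. y'(3) = 0.
Compute y'(x) = A k sinh(k x) + B k cosh(k x), so
    y'(3) = A k sinh(k·3) + B k cosh(k·3) = 0
    ⇒ B = −A tanh(k·3) = − 3 tanh(sqrt(10)·3).
Therefore the extremal is
    y(x) = 3 cosh(sqrt(10) x) − 3 tanh(sqrt(10)·3) sinh(sqrt(10) x).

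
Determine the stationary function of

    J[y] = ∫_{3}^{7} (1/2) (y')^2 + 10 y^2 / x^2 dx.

The Lagrangian is L = (1/2) (y')^2 + 10 y^2 / x^2.
Compute ∂L/∂y = 20y/x^2, ∂L/∂y' = y'.
The Euler-Lagrange equation d/dx(∂L/∂y') − ∂L/∂y = 0 reduces to
    y'' − 20/x^2 · y = 0  (x > 0).
Its general solution is
    y(x) = A x^5 + B x^(-4),
with A, B fixed by the endpoint conditions.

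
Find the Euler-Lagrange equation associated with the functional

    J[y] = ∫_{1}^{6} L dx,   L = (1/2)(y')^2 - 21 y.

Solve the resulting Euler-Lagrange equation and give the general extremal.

The Lagrangian is L = (1/2)(y')^2 - 21 y.
∂L/∂y = -21.
∂L/∂y' = y'.
The Euler-Lagrange equation d/dx(∂L/∂y') − ∂L/∂y = 0 becomes:
    y'' + 21 = 0
General solution: y(x) = -(21/2) x^2 + A x + B, where A and B are arbitrary constants fixed by the endpoint conditions.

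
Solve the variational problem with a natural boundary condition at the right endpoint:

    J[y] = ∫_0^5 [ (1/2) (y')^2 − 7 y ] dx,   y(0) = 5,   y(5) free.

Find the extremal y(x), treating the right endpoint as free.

The Lagrangian L = (1/2) (y')^2 − 7 y gives
    ∂L/∂y = −7,   ∂L/∂y' = y'.
Euler-Lagrange: d/dx(y') − (−7) = 0, i.e. y'' + 7 = 0, so
    y(x) = −(7/2) x^2 + C1 x + C2.
Fixed left endpoint y(0) = 5 ⇒ C2 = 5.
The right endpoint x = 5 is free, so the natural (transversality) condition is ∂L/∂y' |_{x=5} = 0, i.e. y'(5) = 0.
Compute y'(x) = −7 x + C1, so y'(5) = −35 + C1 = 0 ⇒ C1 = 35.
Therefore the extremal is
    y(x) = −(7/2) x^2 + 35 x + 5.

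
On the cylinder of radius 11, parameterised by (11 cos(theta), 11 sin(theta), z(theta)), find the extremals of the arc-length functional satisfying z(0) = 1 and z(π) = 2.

Parameterise the cylinder of radius R = 11 as
    r(θ) = (11 cos θ, 11 sin θ, z(θ)).
The arc-length element is
    ds = sqrt(121 + (dz/dθ)^2) dθ,
so the Lagrangian is L = sqrt(121 + z'^2).
L depends on z' only, not on z or θ, so ∂L/∂z = 0 and
    ∂L/∂z' = z' / sqrt(121 + z'^2).
The Euler-Lagrange equation gives
    d/dθ( z' / sqrt(121 + z'^2) ) = 0,
so z' is constant. Integrating once:
    z(θ) = a θ + b,
a helix on the cylinder (a straight line when the cylinder is unrolled). The constants a, b are determined by the endpoint conditions.
With endpoint conditions z(0) = 1 and z(π) = 2: from z(0) = b we get b = 1, and a·π + 1 = 2 gives a = 1/π, so
    z(θ) = (1/π) θ + 1.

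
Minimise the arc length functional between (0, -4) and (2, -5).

Arc-length functional: J[y] = ∫ sqrt(1 + (y')^2) dx.
Lagrangian L = sqrt(1 + (y')^2) has no explicit y dependence, so ∂L/∂y = 0 and the Euler-Lagrange equation gives
    d/dx( y' / sqrt(1 + (y')^2) ) = 0  ⇒  y' / sqrt(1 + (y')^2) = const.
Hence y' is constant, so y(x) is affine.
Fitting the endpoints (0, -4) and (2, -5):
    slope m = ((-5) − (-4)) / (2 − 0) = -1/2,
    intercept c = (-4) − m·0 = -4.
Extremal: y(x) = (-1/2) x - 4.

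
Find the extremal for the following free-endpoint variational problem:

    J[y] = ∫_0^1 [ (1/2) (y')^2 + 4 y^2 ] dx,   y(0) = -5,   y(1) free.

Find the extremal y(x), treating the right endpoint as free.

The Lagrangian L = (1/2) (y')^2 + 4 y^2 gives
    ∂L/∂y = 8 y,   ∂L/∂y' = y'.
Euler-Lagrange: y'' − 8 y = 0.
With k = sqrt(8), the general solution is
    y(x) = A cosh(sqrt(8) x) + B sinh(sqrt(8) x).
Fixed left endpoint y(0) = -5 ⇒ A = -5.
The right endpoint x = 1 is free, so the natural (transversality) condition is ∂L/∂y' |_{x=1} = 0, i.e. y'(1) = 0.
Compute y'(x) = A k sinh(k x) + B k cosh(k x), so
    y'(1) = A k sinh(k·1) + B k cosh(k·1) = 0
    ⇒ B = −A tanh(k·1) = 5 tanh(sqrt(8)·1).
Therefore the extremal is
    y(x) = −5 cosh(sqrt(8) x) + 5 tanh(sqrt(8)·1) sinh(sqrt(8) x).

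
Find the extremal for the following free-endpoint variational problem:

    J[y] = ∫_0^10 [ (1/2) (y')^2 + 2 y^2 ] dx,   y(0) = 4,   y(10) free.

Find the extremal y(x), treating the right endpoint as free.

The Lagrangian L = (1/2) (y')^2 + 2 y^2 gives
    ∂L/∂y = 4 y,   ∂L/∂y' = y'.
Euler-Lagrange: y'' − 4 y = 0.
With k = 2, the general solution is
    y(x) = A cosh(2 x) + B sinh(2 x).
Fixed left endpoint y(0) = 4 ⇒ A = 4.
The right endpoint x = 10 is free, so the natural (transversality) condition is ∂L/∂y' |_{x=10} = 0, i.e. y'(10) = 0.
Compute y'(x) = A k sinh(k x) + B k cosh(k x), so
    y'(10) = A k sinh(k·10) + B k cosh(k·10) = 0
    ⇒ B = −A tanh(k·10) = − 4 tanh(2·10).
Therefore the extremal is
    y(x) = 4 cosh(2 x) − 4 tanh(2·10) sinh(2 x).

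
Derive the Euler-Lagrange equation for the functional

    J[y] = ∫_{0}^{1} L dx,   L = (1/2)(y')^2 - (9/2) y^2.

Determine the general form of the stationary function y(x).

The Lagrangian is L = (1/2)(y')^2 - (9/2) y^2.
∂L/∂y = -9y.
∂L/∂y' = y'.
The Euler-Lagrange equation d/dx(∂L/∂y') − ∂L/∂y = 0 becomes:
    y'' + 9 y = 0
General solution: y(x) = A sin(3x) + B cos(3x), where A and B are arbitrary constants fixed by the endpoint conditions.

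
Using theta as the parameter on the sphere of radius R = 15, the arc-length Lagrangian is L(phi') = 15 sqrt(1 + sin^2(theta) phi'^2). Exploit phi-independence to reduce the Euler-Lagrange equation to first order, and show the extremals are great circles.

On the sphere of radius R = 15 with spherical coordinates (θ, φ), the induced metric is
    ds^2 = 225(dθ^2 + sin^2(θ) dφ^2).
Parameterise by θ; the arc-length functional is
    J[φ] = ∫ 15 sqrt(1 + sin^2(θ) (dφ/dθ)^2) dθ,
so L = 15 sqrt(1 + sin^2(θ) φ'^2). Compute
    ∂L/∂φ = 0  (L has no explicit φ dependence),
    ∂L/∂φ' = 15 sin^2(θ) φ' / sqrt(1 + sin^2(θ) φ'^2).
Since ∂L/∂φ = 0, the Euler-Lagrange equation
    d/dθ(∂L/∂φ') − ∂L/∂φ = 0
reduces to d/dθ(∂L/∂φ') = 0, i.e. the momentum conjugate to φ is conserved:
    15 sin^2(θ) φ' / sqrt(1 + sin^2(θ) φ'^2) = C.
The overall factor of 15 is constant, so dividing through gives Clairaut's relation sin^2(θ) φ' / sqrt(1 + sin^2(θ) φ'^2) = C' (with C' = C/15). Solving for φ' and integrating gives the great-circle family
    cot(θ) = A cos(φ − φ_0),
i.e. the intersection of the sphere with a plane through the origin. The two constants A and φ_0 (equivalently C and one phase) are fixed by the two endpoint conditions.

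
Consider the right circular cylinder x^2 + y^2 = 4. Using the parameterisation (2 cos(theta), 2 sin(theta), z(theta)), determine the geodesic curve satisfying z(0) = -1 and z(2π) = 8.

Parameterise the cylinder of radius R = 2 as
    r(θ) = (2 cos θ, 2 sin θ, z(θ)).
The arc-length element is
    ds = sqrt(4 + (dz/dθ)^2) dθ,
so the Lagrangian is L = sqrt(4 + z'^2).
L depends on z' only, not on z or θ, so ∂L/∂z = 0 and
    ∂L/∂z' = z' / sqrt(4 + z'^2).
The Euler-Lagrange equation gives
    d/dθ( z' / sqrt(4 + z'^2) ) = 0,
so z' is constant. Integrating once:
    z(θ) = a θ + b,
a helix on the cylinder (a straight line when the cylinder is unrolled). The constants a, b are determined by the endpoint conditions.
With endpoint conditions z(0) = -1 and z(2π) = 8: from z(0) = b we get b = -1, and a·2π + -1 = 8 gives a = 9/(2π), so
    z(θ) = (9/(2π)) θ − 1.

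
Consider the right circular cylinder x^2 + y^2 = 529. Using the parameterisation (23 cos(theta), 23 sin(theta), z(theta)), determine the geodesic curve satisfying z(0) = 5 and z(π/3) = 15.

Parameterise the cylinder of radius R = 23 as
    r(θ) = (23 cos θ, 23 sin θ, z(θ)).
The arc-length element is
    ds = sqrt(529 + (dz/dθ)^2) dθ,
so the Lagrangian is L = sqrt(529 + z'^2).
L depends on z' only, not on z or θ, so ∂L/∂z = 0 and
    ∂L/∂z' = z' / sqrt(529 + z'^2).
The Euler-Lagrange equation gives
    d/dθ( z' / sqrt(529 + z'^2) ) = 0,
so z' is constant. Integrating once:
    z(θ) = a θ + b,
a helix on the cylinder (a straight line when the cylinder is unrolled). The constants a, b are determined by the endpoint conditions.
With endpoint conditions z(0) = 5 and z(π/3) = 15: from z(0) = b we get b = 5, and a·π/3 + 5 = 15 gives a = 30/π, so
    z(θ) = (30/π) θ + 5.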